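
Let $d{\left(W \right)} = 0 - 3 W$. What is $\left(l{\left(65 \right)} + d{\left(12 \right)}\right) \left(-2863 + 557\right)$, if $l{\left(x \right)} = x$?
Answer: $-66874$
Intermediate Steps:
$d{\left(W \right)} = - 3 W$
$\left(l{\left(65 \right)} + d{\left(12 \right)}\right) \left(-2863 + 557\right) = \left(65 - 36\right) \left(-2863 + 557\right) = \left(65 - 36\right) \left(-2306\right) = 29 \left(-2306\right) = -66874$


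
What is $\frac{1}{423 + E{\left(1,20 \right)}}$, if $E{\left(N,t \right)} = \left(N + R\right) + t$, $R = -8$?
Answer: $\frac{1}{436} \approx 0.0022936$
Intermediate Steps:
$E{\left(N,t \right)} = -8 + N + t$ ($E{\left(N,t \right)} = \left(N - 8\right) + t = \left(-8 + N\right) + t = -8 + N + t$)
$\frac{1}{423 + E{\left(1,20 \right)}} = \frac{1}{423 + \left(-8 + 1 + 20\right)} = \frac{1}{423 + 13} = \frac{1}{436}$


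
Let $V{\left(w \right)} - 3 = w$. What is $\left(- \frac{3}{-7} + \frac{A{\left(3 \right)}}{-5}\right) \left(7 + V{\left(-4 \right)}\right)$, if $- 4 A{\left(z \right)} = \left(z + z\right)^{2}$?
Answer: $\frac{468}{35} \approx 13.371$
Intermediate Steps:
$V{\left(w \right)} = 3 + w$
$A{\left(z \right)} = - z^{2}$ ($A{\left(z \right)} = - \frac{\left(z + z\right)^{2}}{4} = - \frac{\left(2 z\right)^{2}}{4} = - \frac{4 z^{2}}{4} = - z^{2}$)
$\left(- \frac{3}{-7} + \frac{A{\left(3 \right)}}{-5}\right) \left(7 + V{\left(-4 \right)}\right) = \left(- \frac{3}{-7} + \frac{\left(-1\right) 3^{2}}{-5}\right) \left(7 + \left(3 - 4\right)\right) = \left(\left(-3\right) \left(- \frac{1}{7}\right) + \left(-1\right) 9 \left(- \frac{1}{5}\right)\right) \left(7 - 1\right) = \left(\frac{3}{7} - - \frac{9}{5}\right) 6 = \left(\frac{3}{7} + \frac{9}{5}\right) 6 = \frac{78}{35} \cdot 6 = \frac{468}{35}$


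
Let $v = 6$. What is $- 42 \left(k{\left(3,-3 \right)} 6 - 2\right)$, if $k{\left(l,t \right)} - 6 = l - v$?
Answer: $-672$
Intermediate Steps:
$k{\left(l,t \right)} = l$ ($k{\left(l,t \right)} = 6 + \left(l - 6\right) = 6 + \left(-6 + l\right) = l$)
$- 42 \left(k{\left(3,-3 \right)} 6 - 2\right) = - 42 \left(3 \cdot 6 - 2\right) = - 42 \left(18 - 2\right) = \left(-42\right) 16 = -672$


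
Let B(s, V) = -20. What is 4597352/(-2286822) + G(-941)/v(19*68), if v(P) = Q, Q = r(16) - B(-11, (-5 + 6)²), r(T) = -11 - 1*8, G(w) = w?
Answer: -1078248427/1143411 ≈ -943.01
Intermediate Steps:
r(T) = -19 (r(T) = -11 - 8 = -19)
Q = 1 (Q = -19 - 1*(-20) = -19 + 20 = 1)
v(P) = 1
4597352/(-2286822) + G(-941)/v(19*68) = 4597352/(-2286822) - 941/1 = 4597352*(-1/2286822) - 941*1 = -2298676/1143411 - 941 = -1078248427/1143411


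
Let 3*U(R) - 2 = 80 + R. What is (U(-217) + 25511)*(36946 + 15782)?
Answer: 1342771248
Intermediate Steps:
U(R) = 82/3 + R/3 (U(R) = 2/3 + (80 + R)/3 = 2/3 + (80/3 + R/3) = 82/3 + R/3)
(U(-217) + 25511)*(36946 + 15782) = ((82/3 + (1/3)*(-217)) + 25511)*(36946 + 15782) = ((82/3 - 217/3) + 25511)*52728 = (-45 + 25511)*52728 = 25466*52728 = 1342771248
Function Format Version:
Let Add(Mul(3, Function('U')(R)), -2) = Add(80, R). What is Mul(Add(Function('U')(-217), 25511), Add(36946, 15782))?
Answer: 1342771248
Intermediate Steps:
Function('U')(R) = Add(Rational(82, 3), Mul(Rational(1, 3), R)) (Function('U')(R) = Add(Rational(2, 3), Mul(Rational(1, 3), Add(80, R))) = Add(Rational(2, 3), Add(Rational(80, 3), Mul(Rational(1, 3), R))) = Add(Rational(82, 3), Mul(Rational(1, 3), R)))
Mul(Add(Function('U')(-217), 25511), Add(36946, 15782)) = Mul(Add(Add(Rational(82, 3), Mul(Rational(1, 3), -217)), 25511), Add(36946, 15782)) = Mul(Add(Add(Rational(82, 3), Rational(-217, 3)), 25511), 52728) = Mul(Add(-45, 25511), 52728) = Mul(25466, 52728) = 1342771248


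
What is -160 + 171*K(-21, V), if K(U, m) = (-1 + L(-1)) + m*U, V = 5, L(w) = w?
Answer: -18457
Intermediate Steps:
K(U, m) = -2 + U*m (K(U, m) = (-1 - 1) + m*U = -2 + U*m)
-160 + 171*K(-21, V) = -160 + 171*(-2 - 21*5) = -160 + 171*(-2 - 105) = -160 + 171*(-107) = -160 - 18297 = -18457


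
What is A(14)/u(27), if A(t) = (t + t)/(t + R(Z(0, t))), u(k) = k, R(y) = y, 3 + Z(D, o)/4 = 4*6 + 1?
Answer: 14/1377 ≈ 0.010167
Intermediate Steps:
Z(D, o) = 88 (Z(D, o) = -12 + 4*(4*6 + 1) = -12 + 4*(24 + 1) = -12 + 4*25 = -12 + 100 = 88)
A(t) = 2*t/(88 + t) (A(t) = (t + t)/(t + 88) = (2*t)/(88 + t) = 2*t/(88 + t))
A(14)/u(27) = (2*14/(88 + 14))/27 = (2*14/102)*(1/27) = (2*14*(1/102))*(1/27) = (14/51)*(1/27) = 14/1377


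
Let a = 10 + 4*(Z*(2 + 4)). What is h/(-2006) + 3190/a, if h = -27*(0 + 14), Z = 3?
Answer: 1607534/41123 ≈ 39.091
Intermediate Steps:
h = -378 (h = -27*14 = -378)
a = 82 (a = 10 + 4*(3*(2 + 4)) = 10 + 4*(3*6) = 10 + 4*18 = 10 + 72 = 82)
h/(-2006) + 3190/a = -378/(-2006) + 3190/82 = -378*(-1/2006) + 3190*(1/82) = 189/1003 + 1595/41 = 1607534/41123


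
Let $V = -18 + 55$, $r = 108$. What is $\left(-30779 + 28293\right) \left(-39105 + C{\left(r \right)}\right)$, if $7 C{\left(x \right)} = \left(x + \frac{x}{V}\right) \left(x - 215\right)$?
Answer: $\frac{26270364978}{259} \approx 1.0143 \cdot 10^{8}$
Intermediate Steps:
$V = 37$
$C{\left(x \right)} = \frac{38 x \left(-215 + x\right)}{259}$ ($C{\left(x \right)} = \frac{\left(x + \frac{x}{37}\right) \left(x - 215\right)}{7} = \frac{\left(x + x \frac{1}{37}\right) \left(-215 + x\right)}{7} = \frac{\left(x + \frac{x}{37}\right) \left(-215 + x\right)}{7} = \frac{\frac{38 x}{37} \left(-215 + x\right)}{7} = \frac{\frac{38}{37} x \left(-215 + x\right)}{7} = \frac{38 x \left(-215 + x\right)}{259}$)
$\left(-30779 + 28293\right) \left(-39105 + C{\left(r \right)}\right) = \left(-30779 + 28293\right) \left(-39105 + \frac{38}{259} \cdot 108 \left(-215 + 108\right)\right) = - 2486 \left(-39105 + \frac{38}{259} \cdot 108 \left(-107\right)\right) = - 2486 \left(-39105 - \frac{439128}{259}\right) = \left(-2486\right) \left(- \frac{10567323}{259}\right) = \frac{26270364978}{259}$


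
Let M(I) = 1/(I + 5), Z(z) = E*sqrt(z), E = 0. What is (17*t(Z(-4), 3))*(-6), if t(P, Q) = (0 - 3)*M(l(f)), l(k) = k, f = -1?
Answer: 153/2 ≈ 76.500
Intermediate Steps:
Z(z) = 0 (Z(z) = 0*sqrt(z) = 0)
M(I) = 1/(5 + I)
t(P, Q) = -3/4 (t(P, Q) = (0 - 3)/(5 - 1) = -3/4)
(17*t(Z(-4), 3))*(-6) = (17*(-3/4))*(-6) = -51/4*(-6) = 153/2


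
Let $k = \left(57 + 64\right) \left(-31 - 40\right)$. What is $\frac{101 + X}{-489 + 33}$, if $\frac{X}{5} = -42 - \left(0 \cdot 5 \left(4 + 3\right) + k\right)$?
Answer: $- \frac{7141}{76} \approx -93.961$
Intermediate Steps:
$k = -8591$ ($k = 121 \left(-71\right) = -8591$)
$X = 42745$ ($X = 5 \left(-42 - \left(0 \cdot 5 \left(4 + 3\right) - 8591\right)\right) = 5 \left(-42 - \left(0 \cdot 7 - 8591\right)\right) = 5 \left(-42 - \left(0 - 8591\right)\right) = 5 \left(-42 - -8591\right) = 5 \left(-42 + 8591\right) = 5 \cdot 8549 = 42745$)
$\frac{101 + X}{-489 + 33} = \frac{101 + 42745}{-489 + 33} = \frac{42846}{-456} = 42846 \left(- \frac{1}{456}\right) = - \frac{7141}{76}$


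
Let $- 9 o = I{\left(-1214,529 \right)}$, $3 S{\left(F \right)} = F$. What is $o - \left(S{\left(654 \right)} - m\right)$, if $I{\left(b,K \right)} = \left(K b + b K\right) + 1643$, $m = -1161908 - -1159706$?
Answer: $\frac{1260989}{9} \approx 1.4011 \cdot 10^{5}$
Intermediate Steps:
$m = -2202$ ($m = -1161908 + 1159706 = -2202$)
$I{\left(b,K \right)} = 1643 + 2 K b$ ($I{\left(b,K \right)} = \left(K b + K b\right) + 1643 = 2 K b + 1643 = 1643 + 2 K b$)
$S{\left(F \right)} = \frac{F}{3}$
$o = \frac{1282769}{9}$ ($o = - \frac{1643 + 2 \cdot 529 \left(-1214\right)}{9} = - \frac{1643 - 1284412}{9} = \left(- \frac{1}{9}\right) \left(-1282769\right) = \frac{1282769}{9} \approx 1.4253 \cdot 10^{5}$)
$o - \left(S{\left(654 \right)} - m\right) = \frac{1282769}{9} - \left(\frac{1}{3} \cdot 654 - -2202\right) = \frac{1282769}{9} - \left(218 + 2202\right) = \frac{1282769}{9} - 2420 = \frac{1260989}{9}$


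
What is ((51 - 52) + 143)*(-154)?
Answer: -21868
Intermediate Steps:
((51 - 52) + 143)*(-154) = (-1 + 143)*(-154) = 142*(-154) = -21868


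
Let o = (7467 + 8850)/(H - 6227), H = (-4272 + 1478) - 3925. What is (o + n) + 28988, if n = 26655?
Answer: 720337961/12946 ≈ 55642.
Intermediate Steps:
H = -6719 (H = -2794 - 3925 = -6719)
o = -16317/12946 (o = (7467 + 8850)/(-6719 - 6227) = 16317/(-12946) = 16317*(-1/12946) = -16317/12946 ≈ -1.2604)
(o + n) + 28988 = (-16317/12946 + 26655) + 28988 = 345059313/12946 + 28988 = 720337961/12946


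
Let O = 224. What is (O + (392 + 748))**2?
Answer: 1860496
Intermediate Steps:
(O + (392 + 748))**2 = (224 + (392 + 748))**2 = (224 + 1140)**2 = 1364**2 = 1860496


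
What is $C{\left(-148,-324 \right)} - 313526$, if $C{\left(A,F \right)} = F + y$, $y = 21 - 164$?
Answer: $-313993$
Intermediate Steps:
$y = -143$
$C{\left(A,F \right)} = -143 + F$ ($C{\left(A,F \right)} = F - 143 = -143 + F$)
$C{\left(-148,-324 \right)} - 313526 = \left(-143 - 324\right) - 313526 = -467 - 313526 = -313993$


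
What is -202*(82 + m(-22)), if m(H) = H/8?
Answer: -32017/2 ≈ -16009.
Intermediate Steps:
m(H) = H/8 (m(H) = H*(1/8) = H/8)
-202*(82 + m(-22)) = -202*(82 + (1/8)*(-22)) = -202*(82 - 11/4) = -202*317/4 = -32017/2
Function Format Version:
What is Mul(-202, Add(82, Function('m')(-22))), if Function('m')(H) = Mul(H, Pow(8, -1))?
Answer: Rational(-32017, 2) ≈ -16009.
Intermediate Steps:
Function('m')(H) = Mul(Rational(1, 8), H) (Function('m')(H) = Mul(H, Rational(1, 8)) = Mul(Rational(1, 8), H))
Mul(-202, Add(82, Function('m')(-22))) = Mul(-202, Add(82, Mul(Rational(1, 8), -22))) = Mul(-202, Add(82, Rational(-11, 4))) = Mul(-202, Rational(317, 4)) = Rational(-32017, 2)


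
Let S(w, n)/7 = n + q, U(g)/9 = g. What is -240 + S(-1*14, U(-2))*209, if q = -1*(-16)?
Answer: -3166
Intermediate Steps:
q = 16
U(g) = 9*g
S(w, n) = 112 + 7*n (S(w, n) = 7*(n + 16) = 7*(16 + n) = 112 + 7*n)
-240 + S(-1*14, U(-2))*209 = -240 + (112 + 7*(9*(-2)))*209 = -240 + (112 + 7*(-18))*209 = -240 + (112 - 126)*209 = -240 - 14*209 = -240 - 2926 = -3166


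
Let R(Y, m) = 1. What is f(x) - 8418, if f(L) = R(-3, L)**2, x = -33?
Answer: -8417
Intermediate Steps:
f(L) = 1 (f(L) = 1**2 = 1)
f(x) - 8418 = 1 - 8418 = -8417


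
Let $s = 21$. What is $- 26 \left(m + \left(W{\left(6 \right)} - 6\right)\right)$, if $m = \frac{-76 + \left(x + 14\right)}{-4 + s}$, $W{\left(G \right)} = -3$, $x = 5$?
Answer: $\frac{5460}{17} \approx 321.18$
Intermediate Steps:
$m = - \frac{57}{17}$ ($m = \frac{-76 + \left(5 + 14\right)}{-4 + 21} = \frac{-76 + 19}{17} = \left(-57\right) \frac{1}{17} = - \frac{57}{17} \approx -3.3529$)
$- 26 \left(m + \left(W{\left(6 \right)} - 6\right)\right) = - 26 \left(- \frac{57}{17} - 9\right) = \left(-26\right) \left(- \frac{210}{17}\right) = \frac{5460}{17}$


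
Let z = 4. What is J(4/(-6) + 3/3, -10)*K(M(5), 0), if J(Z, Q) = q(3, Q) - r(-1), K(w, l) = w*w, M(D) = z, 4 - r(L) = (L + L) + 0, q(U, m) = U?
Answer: -48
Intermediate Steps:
r(L) = 4 - 2*L (r(L) = 4 - ((L + L) + 0) = 4 - (2*L + 0) = 4 - 2*L)
M(D) = 4
K(w, l) = w²
J(Z, Q) = -3 (J(Z, Q) = 3 - (4 - 2*(-1)) = 3 - (4 + 2) = 3 - 1*6 = 3 - 6 = -3)
J(4/(-6) + 3/3, -10)*K(M(5), 0) = -3*4² = -3*16 = -48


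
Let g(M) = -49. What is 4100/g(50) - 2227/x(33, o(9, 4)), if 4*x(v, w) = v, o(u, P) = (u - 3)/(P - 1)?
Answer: -571792/1617 ≈ -353.61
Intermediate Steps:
o(u, P) = (-3 + u)/(-1 + P)
x(v, w) = v/4
4100/g(50) - 2227/x(33, o(9, 4)) = 4100/(-49) - 2227/((¼)*33) = 4100*(-1/49) - 2227/33/4 = -4100/49 - 2227*4/33 = -4100/49 - 8908/33 = -571792/1617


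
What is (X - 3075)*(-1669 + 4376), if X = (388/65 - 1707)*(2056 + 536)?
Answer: -776339282073/65 ≈ -1.1944e+10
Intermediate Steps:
X = -286589664/65 (X = (388*(1/65) - 1707)*2592 = (388/65 - 1707)*2592 = -110567/65*2592 = -286589664/65 ≈ -4.4091e+6)
(X - 3075)*(-1669 + 4376) = (-286589664/65 - 3075)*(-1669 + 4376) = -286789539/65*2707 = -776339282073/65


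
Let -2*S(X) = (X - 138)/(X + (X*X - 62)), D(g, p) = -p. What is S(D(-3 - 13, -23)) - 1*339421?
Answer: -66526493/196 ≈ -3.3942e+5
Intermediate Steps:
S(X) = -(-138 + X)/(2*(-62 + X + X²)) (S(X) = -(X - 138)/(2*(X + (X*X - 62))) = -(-138 + X)/(2*(X + (X² - 62))) = -(-138 + X)/(2*(X + (-62 + X²))) = -(-138 + X)/(2*(-62 + X + X²)))
S(D(-3 - 13, -23)) - 1*339421 = (69 - (-1)*(-23)/2)/(-62 - 1*(-23) + (-1*(-23))²) - 1*339421 = (69 - ½*23)/(-62 + 23 + 23²) - 339421 = (69 - 23/2)/(-62 + 23 + 529) - 339421 = (115/2)/490 - 339421 = (1/490)*(115/2) - 339421 = 23/196 - 339421 = -66526493/196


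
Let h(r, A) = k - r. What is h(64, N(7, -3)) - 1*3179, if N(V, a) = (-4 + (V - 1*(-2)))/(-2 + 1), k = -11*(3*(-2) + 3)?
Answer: -3210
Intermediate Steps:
k = 33 (k = -11*(-6 + 3) = -11*(-3) = 33)
N(V, a) = 2 - V (N(V, a) = (-4 + (V + 2))/(-1) = (-4 + (2 + V))*(-1) = (-2 + V)*(-1) = 2 - V)
h(r, A) = 33 - r
h(64, N(7, -3)) - 1*3179 = (33 - 1*64) - 1*3179 = (33 - 64) - 3179 = -31 - 3179 = -3210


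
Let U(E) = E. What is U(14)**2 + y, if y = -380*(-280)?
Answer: 106596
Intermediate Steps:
y = 106400
U(14)**2 + y = 14**2 + 106400 = 196 + 106400 = 106596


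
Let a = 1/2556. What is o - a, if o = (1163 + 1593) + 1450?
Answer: 10750535/2556 ≈ 4206.0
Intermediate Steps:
o = 4206 (o = 2756 + 1450 = 4206)
a = 1/2556 ≈ 0.00039124
o - a = 4206 - 1*1/2556 = 4206 - 1/2556 = 10750535/2556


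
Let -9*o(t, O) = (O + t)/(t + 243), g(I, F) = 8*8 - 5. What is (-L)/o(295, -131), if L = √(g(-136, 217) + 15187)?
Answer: 79893*√14/82 ≈ 3645.5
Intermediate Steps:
g(I, F) = 59 (g(I, F) = 64 - 5 = 59)
o(t, O) = -(O + t)/(9*(243 + t)) (o(t, O) = -(O + t)/(9*(t + 243)) = -(O + t)/(9*(243 + t)))
L = 33*√14 (L = √(59 + 15187) = √15246 = 33*√14 ≈ 123.47)
(-L)/o(295, -131) = (-33*√14)/(((-1*(-131) - 1*295)/(9*(243 + 295)))) = (-33*√14)/(((⅑)*(131 - 295)/538)) = (-33*√14)/(((⅑)*(1/538)*(-164))) = (-33*√14)/(-82/2421) = -33*√14*(-2421/82) = 79893*√14/82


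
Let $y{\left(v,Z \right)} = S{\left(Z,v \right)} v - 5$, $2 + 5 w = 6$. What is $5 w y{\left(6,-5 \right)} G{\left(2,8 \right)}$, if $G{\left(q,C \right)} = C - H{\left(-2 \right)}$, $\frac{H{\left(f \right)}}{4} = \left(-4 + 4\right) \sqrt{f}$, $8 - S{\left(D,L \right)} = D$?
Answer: $2336$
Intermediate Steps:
$S{\left(D,L \right)} = 8 - D$
$w = \frac{4}{5}$ ($w = - \frac{2}{5} + \frac{1}{5} \cdot 6 = - \frac{2}{5} + \frac{6}{5} = \frac{4}{5} \approx 0.8$)
$H{\left(f \right)} = 0$ ($H{\left(f \right)} = 4 \left(-4 + 4\right) \sqrt{f} = 4 \cdot 0 \sqrt{f} = 4 \cdot 0 = 0$)
$y{\left(v,Z \right)} = -5 + v \left(8 - Z\right)$ ($y{\left(v,Z \right)} = \left(8 - Z\right) v - 5 = v \left(8 - Z\right) - 5 = -5 + v \left(8 - Z\right)$)
$G{\left(q,C \right)} = C$ ($G{\left(q,C \right)} = C - 0 = C + 0 = C$)
$5 w y{\left(6,-5 \right)} G{\left(2,8 \right)} = 5 \cdot \frac{4}{5} \left(-5 - 6 \left(-8 - 5\right)\right) 8 = 4 \left(-5 - 6 \left(-13\right)\right) 8 = 4 \left(-5 + 78\right) 8 = 4 \cdot 73 \cdot 8 = 292 \cdot 8 = 2336$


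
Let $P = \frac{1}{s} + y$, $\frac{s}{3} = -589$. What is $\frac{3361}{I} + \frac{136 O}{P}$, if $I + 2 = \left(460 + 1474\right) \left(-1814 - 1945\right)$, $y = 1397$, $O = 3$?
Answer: $\frac{2616420886055}{8972876679092} \approx 0.29159$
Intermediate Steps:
$s = -1767$ ($s = 3 \left(-589\right) = -1767$)
$I = -7269908$ ($I = -2 + \left(460 + 1474\right) \left(-1814 - 1945\right) = -2 + 1934 \left(-3759\right) = -2 - 7269906 = -7269908$)
$P = \frac{2468498}{1767}$ ($P = \frac{1}{-1767} + 1397 = - \frac{1}{1767} + 1397 = \frac{2468498}{1767} \approx 1397.0$)
$\frac{3361}{I} + \frac{136 O}{P} = \frac{3361}{-7269908} + \frac{136 \cdot 3}{\frac{2468498}{1767}} = 3361 \left(- \frac{1}{7269908}\right) + 408 \cdot \frac{1767}{2468498} = - \frac{3361}{7269908} + \frac{360468}{1234249} = \frac{2616420886055}{8972876679092}$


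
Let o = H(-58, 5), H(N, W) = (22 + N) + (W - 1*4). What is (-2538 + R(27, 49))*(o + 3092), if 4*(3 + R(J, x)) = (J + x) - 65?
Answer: -31037721/4 ≈ -7.7594e+6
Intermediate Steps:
H(N, W) = 18 + N + W (H(N, W) = (22 + N) + (W - 4) = (22 + N) + (-4 + W) = 18 + N + W)
o = -35 (o = 18 - 58 + 5 = -35)
R(J, x) = -77/4 + J/4 + x/4 (R(J, x) = -3 + ((J + x) - 65)/4 = -3 + (-65 + J + x)/4 = -3 + (-65/4 + J/4 + x/4) = -77/4 + J/4 + x/4)
(-2538 + R(27, 49))*(o + 3092) = (-2538 + (-77/4 + (¼)*27 + (¼)*49))*(-35 + 3092) = (-2538 + (-77/4 + 27/4 + 49/4))*3057 = (-2538 - ¼)*3057 = -10153/4*3057 = -31037721/4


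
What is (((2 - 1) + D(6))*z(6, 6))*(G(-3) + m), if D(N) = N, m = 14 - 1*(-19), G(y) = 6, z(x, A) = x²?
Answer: 9828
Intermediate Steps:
m = 33 (m = 14 + 19 = 33)
(((2 - 1) + D(6))*z(6, 6))*(G(-3) + m) = (((2 - 1) + 6)*6²)*(6 + 33) = ((1 + 6)*36)*39 = (7*36)*39 = 252*39 = 9828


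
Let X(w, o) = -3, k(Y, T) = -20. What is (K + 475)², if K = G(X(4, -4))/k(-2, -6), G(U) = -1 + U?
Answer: 5645376/25 ≈ 2.2582e+5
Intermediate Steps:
K = ⅕ (K = (-1 - 3)/(-20) = -4*(-1/20) = ⅕ ≈ 0.20000)
(K + 475)² = (⅕ + 475)² = (2376/5)² = 5645376/25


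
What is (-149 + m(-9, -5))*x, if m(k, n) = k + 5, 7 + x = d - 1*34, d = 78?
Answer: -5661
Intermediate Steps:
x = 37 (x = -7 + (78 - 1*34) = -7 + (78 - 34) = -7 + 44 = 37)
m(k, n) = 5 + k
(-149 + m(-9, -5))*x = (-149 + (5 - 9))*37 = (-149 - 4)*37 = -153*37 = -5661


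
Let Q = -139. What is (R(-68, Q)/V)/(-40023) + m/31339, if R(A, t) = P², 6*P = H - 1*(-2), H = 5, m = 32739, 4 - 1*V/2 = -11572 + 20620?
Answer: 17412936636043/16668316694304 ≈ 1.0447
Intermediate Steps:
V = -18088 (V = 8 - 2*(-11572 + 20620) = 8 - 2*9048 = 8 - 18096 = -18088)
P = 7/6 (P = (5 - 1*(-2))/6 = (5 + 2)/6 = (⅙)*7 = 7/6 ≈ 1.1667)
R(A, t) = 49/36 (R(A, t) = (7/6)² = 49/36)
(R(-68, Q)/V)/(-40023) + m/31339 = ((49/36)/(-18088))/(-40023) + 32739/31339 = ((49/36)*(-1/18088))*(-1/40023) + 32739*(1/31339) = -7/93024*(-1/40023) + 4677/4477 = 7/3723099552 + 4677/4477 = 17412936636043/16668316694304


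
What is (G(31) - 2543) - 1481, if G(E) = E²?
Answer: -3063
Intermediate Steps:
(G(31) - 2543) - 1481 = (31² - 2543) - 1481 = (961 - 2543) - 1481 = -1582 - 1481 = -3063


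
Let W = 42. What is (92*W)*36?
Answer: 139104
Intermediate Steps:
(92*W)*36 = (92*42)*36 = 3864*36 = 139104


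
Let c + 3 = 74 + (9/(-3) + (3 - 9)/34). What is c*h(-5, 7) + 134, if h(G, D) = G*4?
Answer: -20782/17 ≈ -1222.5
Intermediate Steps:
h(G, D) = 4*G
c = 1153/17 (c = -3 + (74 + (9/(-3) + (3 - 9)/34)) = -3 + (74 + (9*(-⅓) - 6*1/34)) = -3 + (74 + (-3 - 3/17)) = -3 + (74 - 54/17) = -3 + 1204/17 = 1153/17 ≈ 67.823)
c*h(-5, 7) + 134 = 1153*(4*(-5))/17 + 134 = (1153/17)*(-20) + 134 = -23060/17 + 134 = -20782/17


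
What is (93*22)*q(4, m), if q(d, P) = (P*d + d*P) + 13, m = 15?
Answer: 272118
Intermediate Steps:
q(d, P) = 13 + 2*P*d (q(d, P) = (P*d + P*d) + 13 = 2*P*d + 13 = 13 + 2*P*d)
(93*22)*q(4, m) = (93*22)*(13 + 2*15*4) = 2046*(13 + 120) = 2046*133 = 272118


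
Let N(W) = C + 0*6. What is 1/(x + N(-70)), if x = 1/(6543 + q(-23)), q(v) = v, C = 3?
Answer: 6520/19561 ≈ 0.33332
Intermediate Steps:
N(W) = 3 (N(W) = 3 + 0*6 = 3 + 0 = 3)
x = 1/6520 (x = 1/(6543 - 23) = 1/6520 ≈ 0.00015337)
1/(x + N(-70)) = 1/(1/6520 + 3) = 1/(19561/6520) = 6520/19561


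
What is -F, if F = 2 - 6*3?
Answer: 16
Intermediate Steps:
F = -16 (F = 2 - 18 = -16)
-F = -1*(-16) = 16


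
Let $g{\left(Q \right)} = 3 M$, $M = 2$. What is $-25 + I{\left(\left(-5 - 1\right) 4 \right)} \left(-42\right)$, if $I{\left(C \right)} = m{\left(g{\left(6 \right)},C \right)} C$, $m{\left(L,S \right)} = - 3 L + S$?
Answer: $-42361$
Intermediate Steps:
$g{\left(Q \right)} = 6$ ($g{\left(Q \right)} = 3 \cdot 2 = 6$)
$m{\left(L,S \right)} = S - 3 L$
$I{\left(C \right)} = C \left(-18 + C\right)$ ($I{\left(C \right)} = \left(C - 18\right) C = \left(-18 + C\right) C = C \left(-18 + C\right)$)
$-25 + I{\left(\left(-5 - 1\right) 4 \right)} \left(-42\right) = -25 + \left(-5 - 1\right) 4 \left(-18 + \left(-5 - 1\right) 4\right) \left(-42\right) = -25 + \left(-6\right) 4 \left(-18 - 24\right) \left(-42\right) = -25 + - 24 \left(-18 - 24\right) \left(-42\right) = -25 + \left(-24\right) \left(-42\right) \left(-42\right) = -25 + 1008 \left(-42\right) = -25 - 42336 = -42361$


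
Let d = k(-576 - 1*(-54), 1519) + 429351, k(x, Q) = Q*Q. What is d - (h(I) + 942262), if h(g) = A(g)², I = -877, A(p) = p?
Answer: 1025321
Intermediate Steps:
h(g) = g²
k(x, Q) = Q²
d = 2736712 (d = 1519² + 429351 = 2307361 + 429351 = 2736712)
d - (h(I) + 942262) = 2736712 - ((-877)² + 942262) = 2736712 - (769129 + 942262) = 2736712 - 1*1711391 = 2736712 - 1711391 = 1025321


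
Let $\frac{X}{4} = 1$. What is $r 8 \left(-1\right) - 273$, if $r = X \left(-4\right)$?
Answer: $-145$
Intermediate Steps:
$X = 4$ ($X = 4 \cdot 1 = 4$)
$r = -16$ ($r = 4 \left(-4\right) = -16$)
$r 8 \left(-1\right) - 273 = \left(-16\right) 8 \left(-1\right) - 273 = \left(-128\right) \left(-1\right) - 273 = 128 - 273 = -145$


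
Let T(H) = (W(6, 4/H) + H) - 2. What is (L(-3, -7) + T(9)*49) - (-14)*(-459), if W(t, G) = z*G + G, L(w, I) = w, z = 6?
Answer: -53402/9 ≈ -5933.6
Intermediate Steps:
W(t, G) = 7*G (W(t, G) = 6*G + G = 7*G)
T(H) = -2 + H + 28/H (T(H) = (7*(4/H) + H) - 2 = (28/H + H) - 2 = (H + 28/H) - 2 = -2 + H + 28/H)
(L(-3, -7) + T(9)*49) - (-14)*(-459) = (-3 + (-2 + 9 + 28/9)*49) - (-14)*(-459) = (-3 + (-2 + 9 + 28*(⅑))*49) - 1*6426 = (-3 + (-2 + 9 + 28/9)*49) - 6426 = (-3 + (91/9)*49) - 6426 = (-3 + 4459/9) - 6426 = 4432/9 - 6426 = -53402/9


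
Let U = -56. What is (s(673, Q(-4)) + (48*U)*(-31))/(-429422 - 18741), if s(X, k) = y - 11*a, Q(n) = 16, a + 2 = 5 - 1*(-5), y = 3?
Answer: -83243/448163 ≈ -0.18574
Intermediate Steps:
a = 8 (a = -2 + (5 - 1*(-5)) = -2 + (5 + 5) = -2 + 10 = 8)
s(X, k) = -85 (s(X, k) = 3 - 11*8 = 3 - 88 = -85)
(s(673, Q(-4)) + (48*U)*(-31))/(-429422 - 18741) = (-85 + (48*(-56))*(-31))/(-429422 - 18741) = (-85 - 2688*(-31))/(-448163) = (-85 + 83328)*(-1/448163) = 83243*(-1/448163) = -83243/448163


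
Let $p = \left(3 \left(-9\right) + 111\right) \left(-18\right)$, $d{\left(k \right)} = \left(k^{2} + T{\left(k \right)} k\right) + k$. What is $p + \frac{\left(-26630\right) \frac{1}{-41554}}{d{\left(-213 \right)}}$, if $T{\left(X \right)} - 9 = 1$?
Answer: $- \frac{1351654204109}{893951202} \approx -1512.0$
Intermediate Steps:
$T{\left(X \right)} = 10$ ($T{\left(X \right)} = 9 + 1 = 10$)
$d{\left(k \right)} = k^{2} + 11 k$ ($d{\left(k \right)} = \left(k^{2} + 10 k\right) + k = k^{2} + 11 k$)
$p = -1512$ ($p = \left(-27 + 111\right) \left(-18\right) = 84 \left(-18\right) = -1512$)
$p + \frac{\left(-26630\right) \frac{1}{-41554}}{d{\left(-213 \right)}} = -1512 + \frac{\left(-26630\right) \frac{1}{-41554}}{\left(-213\right) \left(11 - 213\right)} = -1512 + \frac{\left(-26630\right) \left(- \frac{1}{41554}\right)}{\left(-213\right) \left(-202\right)} = -1512 + \frac{13315}{20777 \cdot 43026} = -1512 + \frac{13315}{20777} \cdot \frac{1}{43026} = -1512 + \frac{13315}{893951202} = - \frac{1351654204109}{893951202}$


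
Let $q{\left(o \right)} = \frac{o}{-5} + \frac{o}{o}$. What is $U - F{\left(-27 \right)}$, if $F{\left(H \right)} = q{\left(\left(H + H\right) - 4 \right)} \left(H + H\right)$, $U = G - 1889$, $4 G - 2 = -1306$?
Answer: $- \frac{7673}{5} \approx -1534.6$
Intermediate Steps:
$q{\left(o \right)} = 1 - \frac{o}{5}$ ($q{\left(o \right)} = o \left(- \frac{1}{5}\right) + 1 = - \frac{o}{5} + 1 = 1 - \frac{o}{5}$)
$G = -326$ ($G = \frac{1}{2} + \frac{1}{4} \left(-1306\right) = \frac{1}{2} - \frac{653}{2} = -326$)
$U = -2215$ ($U = -326 - 1889 = -2215$)
$F{\left(H \right)} = 2 H \left(\frac{9}{5} - \frac{2 H}{5}\right)$ ($F{\left(H \right)} = \left(1 - \frac{\left(H + H\right) - 4}{5}\right) \left(H + H\right) = \left(1 - \frac{2 H - 4}{5}\right) 2 H = \left(1 - \frac{-4 + 2 H}{5}\right) 2 H = \left(1 - \left(- \frac{4}{5} + \frac{2 H}{5}\right)\right) 2 H = \left(\frac{9}{5} - \frac{2 H}{5}\right) 2 H = 2 H \left(\frac{9}{5} - \frac{2 H}{5}\right)$)
$U - F{\left(-27 \right)} = -2215 - \frac{2}{5} \left(-27\right) \left(9 - -54\right) = -2215 - \frac{2}{5} \left(-27\right) \left(9 + 54\right) = -2215 - \frac{2}{5} \left(-27\right) 63 = -2215 - - \frac{3402}{5} = -2215 + \frac{3402}{5} = - \frac{7673}{5}$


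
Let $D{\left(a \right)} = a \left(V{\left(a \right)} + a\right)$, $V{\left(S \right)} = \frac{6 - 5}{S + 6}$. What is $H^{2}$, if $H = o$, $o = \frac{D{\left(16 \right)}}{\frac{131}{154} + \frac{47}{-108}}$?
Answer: $\frac{4557985883136}{11937025} \approx 3.8184 \cdot 10^{5}$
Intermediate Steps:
$V{\left(S \right)} = \frac{1}{6 + S}$ ($V{\left(S \right)} = 1 \frac{1}{6 + S} = \frac{1}{6 + S}$)
$D{\left(a \right)} = a \left(a + \frac{1}{6 + a}\right)$ ($D{\left(a \right)} = a \left(\frac{1}{6 + a} + a\right) = a \left(a + \frac{1}{6 + a}\right)$)
$o = \frac{2134944}{3455}$ ($o = \frac{16 \frac{1}{6 + 16} \left(1 + 16 \left(6 + 16\right)\right)}{\frac{131}{154} + \frac{47}{-108}} = \frac{16 \cdot \frac{1}{22} \left(1 + 16 \cdot 22\right)}{131 \cdot \frac{1}{154} + 47 \left(- \frac{1}{108}\right)} = \frac{16 \cdot \frac{1}{22} \left(1 + 352\right)}{\frac{131}{154} - \frac{47}{108}} = \frac{16 \cdot \frac{1}{22} \cdot 353}{\frac{3455}{8316}} = \frac{2824}{11} \cdot \frac{8316}{3455} = \frac{2134944}{3455} \approx 617.93$)
$H = \frac{2134944}{3455} \approx 617.93$
$H^{2} = \left(\frac{2134944}{3455}\right)^{2} = \frac{4557985883136}{11937025}$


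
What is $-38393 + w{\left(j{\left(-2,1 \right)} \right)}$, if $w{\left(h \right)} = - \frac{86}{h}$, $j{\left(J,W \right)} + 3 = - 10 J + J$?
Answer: $- \frac{575981}{15} \approx -38399.0$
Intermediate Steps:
$j{\left(J,W \right)} = -3 - 9 J$ ($j{\left(J,W \right)} = -3 + \left(- 10 J + J\right) = -3 - 9 J$)
$-38393 + w{\left(j{\left(-2,1 \right)} \right)} = -38393 - \frac{86}{-3 - -18} = -38393 - \frac{86}{-3 + 18} = -38393 - \frac{86}{15} = - \frac{575981}{15}$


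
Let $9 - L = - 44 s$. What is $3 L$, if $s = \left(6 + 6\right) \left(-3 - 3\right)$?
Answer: $-9477$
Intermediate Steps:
$s = -72$ ($s = 12 \left(-6\right) = -72$)
$L = -3159$ ($L = 9 - \left(-44\right) \left(-72\right) = 9 - 3168 = -3159$)
$3 L = 3 \left(-3159\right) = -9477$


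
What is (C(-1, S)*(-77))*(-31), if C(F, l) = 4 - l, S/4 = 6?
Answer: -47740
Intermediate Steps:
S = 24 (S = 4*6 = 24)
(C(-1, S)*(-77))*(-31) = ((4 - 1*24)*(-77))*(-31) = ((4 - 24)*(-77))*(-31) = -20*(-77)*(-31) = 1540*(-31) = -47740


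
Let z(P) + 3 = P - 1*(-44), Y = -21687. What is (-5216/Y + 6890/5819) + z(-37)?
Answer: 684561946/126196653 ≈ 5.4246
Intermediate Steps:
z(P) = 41 + P (z(P) = -3 + (P - 1*(-44)) = -3 + (P + 44) = -3 + (44 + P) = 41 + P)
(-5216/Y + 6890/5819) + z(-37) = (-5216/(-21687) + 6890/5819) + (41 - 37) = (-5216*(-1/21687) + 6890*(1/5819)) + 4 = (5216/21687 + 6890/5819) + 4 = 179775334/126196653 + 4 = 684561946/126196653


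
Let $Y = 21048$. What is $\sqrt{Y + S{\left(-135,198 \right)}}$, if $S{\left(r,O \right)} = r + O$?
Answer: $\sqrt{21111} \approx 145.3$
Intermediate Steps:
$S{\left(r,O \right)} = O + r$
$\sqrt{Y + S{\left(-135,198 \right)}} = \sqrt{21048 + \left(198 - 135\right)} = \sqrt{21048 + 63} = \sqrt{21111}$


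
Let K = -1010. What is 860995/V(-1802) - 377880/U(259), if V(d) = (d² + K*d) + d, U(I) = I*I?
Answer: -1856365259765/339793573182 ≈ -5.4632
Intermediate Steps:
U(I) = I²
V(d) = d² - 1009*d (V(d) = (d² - 1010*d) + d = d² - 1009*d)
860995/V(-1802) - 377880/U(259) = 860995/((-1802*(-1009 - 1802))) - 377880/(259²) = 860995/((-1802*(-2811))) - 377880/67081 = 860995/5065422 - 377880*1/67081 = 860995*(1/5065422) - 377880/67081 = 860995/5065422 - 377880/67081 = -1856365259765/339793573182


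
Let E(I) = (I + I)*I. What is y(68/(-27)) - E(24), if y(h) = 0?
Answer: -1152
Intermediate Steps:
E(I) = 2*I**2 (E(I) = (2*I)*I = 2*I**2)
y(68/(-27)) - E(24) = 0 - 2*24**2 = 0 - 2*576 = 0 - 1*1152 = 0 - 1152 = -1152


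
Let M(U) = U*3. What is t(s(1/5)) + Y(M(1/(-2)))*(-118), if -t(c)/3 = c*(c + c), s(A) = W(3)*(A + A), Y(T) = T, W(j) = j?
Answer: 4209/25 ≈ 168.36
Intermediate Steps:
M(U) = 3*U
s(A) = 6*A (s(A) = 3*(A + A) = 3*(2*A) = 6*A)
t(c) = -6*c² (t(c) = -3*c*(c + c) = -3*c*2*c = -6*c²)
t(s(1/5)) + Y(M(1/(-2)))*(-118) = -6*(6/5)² + (3/(-2))*(-118) = -6*(6*(⅕))² + (3*(-½))*(-118) = -6*(6/5)² - 3/2*(-118) = -6*36/25 + 177 = -216/25 + 177 = 4209/25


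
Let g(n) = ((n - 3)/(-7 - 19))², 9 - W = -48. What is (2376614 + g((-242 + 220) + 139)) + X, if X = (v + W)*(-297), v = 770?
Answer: 360141404/169 ≈ 2.1310e+6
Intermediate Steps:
W = 57 (W = 9 - 1*(-48) = 9 + 48 = 57)
X = -245619 (X = (770 + 57)*(-297) = 827*(-297) = -245619)
g(n) = (3/26 - n/26)² (g(n) = ((-3 + n)/(-26))² = ((-3 + n)*(-1/26))² = (3/26 - n/26)²)
(2376614 + g((-242 + 220) + 139)) + X = (2376614 + (-3 + ((-242 + 220) + 139))²/676) - 245619 = (2376614 + (-3 + (-22 + 139))²/676) - 245619 = (2376614 + (-3 + 117)²/676) - 245619 = (2376614 + (1/676)*114²) - 245619 = (2376614 + (1/676)*12996) - 245619 = (2376614 + 3249/169) - 245619 = 401651015/169 - 245619 = 360141404/169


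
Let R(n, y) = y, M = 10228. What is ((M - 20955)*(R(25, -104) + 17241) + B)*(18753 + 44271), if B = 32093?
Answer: -11583590994144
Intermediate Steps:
((M - 20955)*(R(25, -104) + 17241) + B)*(18753 + 44271) = ((10228 - 20955)*(-104 + 17241) + 32093)*(18753 + 44271) = (-10727*17137 + 32093)*63024 = (-183828599 + 32093)*63024 = -183796506*63024 = -11583590994144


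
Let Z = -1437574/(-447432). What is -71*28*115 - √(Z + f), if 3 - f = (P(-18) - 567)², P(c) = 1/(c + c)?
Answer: -228620 - I*√144822779389988341/671148 ≈ -2.2862e+5 - 567.02*I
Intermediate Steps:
P(c) = 1/(2*c)
Z = 718787/223716 (Z = -1437574*(-1/447432) = 718787/223716 ≈ 3.2129)
f = -416686681/1296 (f = 3 - ((½)/(-18) - 567)² = 3 - ((½)*(-1/18) - 567)² = 3 - (-1/36 - 567)² = 3 - (-20413/36)² = 3 - 1*416690569/1296 = 3 - 416690569/1296 = -416686681/1296 ≈ -3.2152e+5)
-71*28*115 - √(Z + f) = -71*28*115 - √(718787/223716 - 416686681/1296) = -1988*115 - √(-7768212164887/24161328) = -228620 - I*√144822779389988341/671148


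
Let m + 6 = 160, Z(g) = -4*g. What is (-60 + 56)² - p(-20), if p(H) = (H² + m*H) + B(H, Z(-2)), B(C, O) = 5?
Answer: 2691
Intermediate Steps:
m = 154 (m = -6 + 160 = 154)
p(H) = 5 + H² + 154*H (p(H) = (H² + 154*H) + 5 = 5 + H² + 154*H)
(-60 + 56)² - p(-20) = (-60 + 56)² - (5 + (-20)² + 154*(-20)) = (-4)² - (5 + 400 - 3080) = 16 - 1*(-2675) = 16 + 2675 = 2691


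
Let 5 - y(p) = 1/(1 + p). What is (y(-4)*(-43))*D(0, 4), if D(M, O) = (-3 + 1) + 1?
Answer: 688/3 ≈ 229.33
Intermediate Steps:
y(p) = 5 - 1/(1 + p)
D(M, O) = -1 (D(M, O) = -2 + 1 = -1)
(y(-4)*(-43))*D(0, 4) = (((4 + 5*(-4))/(1 - 4))*(-43))*(-1) = (((4 - 20)/(-3))*(-43))*(-1) = (-⅓*(-16)*(-43))*(-1) = ((16/3)*(-43))*(-1) = -688/3*(-1) = 688/3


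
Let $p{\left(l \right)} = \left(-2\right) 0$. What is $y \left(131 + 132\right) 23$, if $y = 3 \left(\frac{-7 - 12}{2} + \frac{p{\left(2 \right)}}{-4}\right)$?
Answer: $- \frac{344793}{2} \approx -1.724 \cdot 10^{5}$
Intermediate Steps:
$p{\left(l \right)} = 0$
$y = - \frac{57}{2}$ ($y = 3 \left(\frac{-7 - 12}{2} + \frac{0}{-4}\right) = 3 \left(\left(-19\right) \frac{1}{2} + 0 \left(- \frac{1}{4}\right)\right) = 3 \left(- \frac{19}{2} + 0\right) = 3 \left(- \frac{19}{2}\right) = - \frac{57}{2} \approx -28.5$)
$y \left(131 + 132\right) 23 = - \frac{57 \left(131 + 132\right)}{2} \cdot 23 = \left(- \frac{57}{2}\right) 263 \cdot 23 = \left(- \frac{14991}{2}\right) 23 = - \frac{344793}{2}$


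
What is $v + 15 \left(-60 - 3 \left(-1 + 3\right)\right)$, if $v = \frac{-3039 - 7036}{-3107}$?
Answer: $- \frac{235835}{239} \approx -986.76$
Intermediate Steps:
$v = \frac{775}{239}$ ($v = \left(-10075\right) \left(- \frac{1}{3107}\right) = \frac{775}{239} \approx 3.2427$)
$v + 15 \left(-60 - 3 \left(-1 + 3\right)\right) = \frac{775}{239} + 15 \left(-60 - 3 \left(-1 + 3\right)\right) = \frac{775}{239} + 15 \left(-60 - 6\right) = \frac{775}{239} + 15 \left(-66\right) = \frac{775}{239} - 990 = - \frac{235835}{239}$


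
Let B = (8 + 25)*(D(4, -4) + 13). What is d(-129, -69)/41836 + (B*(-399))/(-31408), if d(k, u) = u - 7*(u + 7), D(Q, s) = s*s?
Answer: 3996561917/328496272 ≈ 12.166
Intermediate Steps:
D(Q, s) = s²
d(k, u) = -49 - 6*u (d(k, u) = u - 7*(7 + u) = u + (-49 - 7*u) = -49 - 6*u)
B = 957 (B = (8 + 25)*((-4)² + 13) = 33*(16 + 13) = 33*29 = 957)
d(-129, -69)/41836 + (B*(-399))/(-31408) = (-49 - 6*(-69))/41836 + (957*(-399))/(-31408) = (-49 + 414)*(1/41836) - 381843*(-1/31408) = 365*(1/41836) + 381843/31408 = 365/41836 + 381843/31408 = 3996561917/328496272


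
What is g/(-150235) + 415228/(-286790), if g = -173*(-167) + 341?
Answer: -7076522386/4308589565 ≈ -1.6424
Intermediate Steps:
g = 29232 (g = 28891 + 341 = 29232)
g/(-150235) + 415228/(-286790) = 29232/(-150235) + 415228/(-286790) = 29232*(-1/150235) + 415228*(-1/286790) = -29232/150235 - 207614/143395 = -7076522386/4308589565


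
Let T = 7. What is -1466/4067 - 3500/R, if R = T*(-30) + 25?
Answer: 2792658/150479 ≈ 18.558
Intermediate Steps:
R = -185 (R = 7*(-30) + 25 = -210 + 25 = -185)
-1466/4067 - 3500/R = -1466/4067 - 3500/(-185) = -1466*1/4067 - 3500*(-1/185) = -1466/4067 + 700/37 = 2792658/150479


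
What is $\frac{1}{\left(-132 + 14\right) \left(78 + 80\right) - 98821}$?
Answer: $- \frac{1}{117465} \approx -8.5132 \cdot 10^{-6}$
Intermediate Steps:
$\frac{1}{\left(-132 + 14\right) \left(78 + 80\right) - 98821} = \frac{1}{\left(-118\right) 158 - 98821} = \frac{1}{-18644 - 98821} = \frac{1}{-117465} = - \frac{1}{117465}$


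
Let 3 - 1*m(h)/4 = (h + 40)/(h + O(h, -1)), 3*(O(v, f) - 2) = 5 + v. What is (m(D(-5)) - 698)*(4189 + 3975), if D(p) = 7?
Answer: -5718568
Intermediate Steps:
O(v, f) = 11/3 + v/3 (O(v, f) = 2 + (5 + v)/3 = 2 + (5/3 + v/3) = 11/3 + v/3)
m(h) = 12 - 4*(40 + h)/(11/3 + 4*h/3) (m(h) = 12 - 4*(h + 40)/(h + (11/3 + h/3)) = 12 - 4*(40 + h)/(11/3 + 4*h/3))
(m(D(-5)) - 698)*(4189 + 3975) = (12*(-29 + 3*7)/(11 + 4*7) - 698)*(4189 + 3975) = (12*(-29 + 21)/(11 + 28) - 698)*8164 = (12*(-8)/39 - 698)*8164 = (12*(1/39)*(-8) - 698)*8164 = (-32/13 - 698)*8164 = -9106/13*8164 = -5718568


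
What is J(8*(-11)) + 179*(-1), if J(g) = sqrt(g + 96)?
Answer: -179 + 2*sqrt(2) ≈ -176.17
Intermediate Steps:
J(g) = sqrt(96 + g)
J(8*(-11)) + 179*(-1) = sqrt(96 + 8*(-11)) + 179*(-1) = sqrt(96 - 88) - 179 = sqrt(8) - 179 = 2*sqrt(2) - 179 = -179 + 2*sqrt(2)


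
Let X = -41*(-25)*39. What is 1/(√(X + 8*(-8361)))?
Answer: -I*√26913/26913 ≈ -0.0060956*I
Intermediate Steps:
X = 39975 (X = 1025*39 = 39975)
1/(√(X + 8*(-8361))) = 1/(√(39975 + 8*(-8361))) = 1/(√(39975 - 66888)) = 1/(√(-26913)) = 1/(I*√26913) = -I*√26913/26913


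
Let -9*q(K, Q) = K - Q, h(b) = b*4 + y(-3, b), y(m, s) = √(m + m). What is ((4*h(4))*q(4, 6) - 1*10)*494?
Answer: 18772/9 + 3952*I*√6/9 ≈ 2085.8 + 1075.6*I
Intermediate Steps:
y(m, s) = √2*√m (y(m, s) = √(2*m) = √2*√m)
h(b) = 4*b + I*√6 (h(b) = b*4 + √2*√(-3) = 4*b + √2*(I*√3) = 4*b + I*√6)
q(K, Q) = -K/9 + Q/9 (q(K, Q) = -(K - Q)/9 = -K/9 + Q/9)
((4*h(4))*q(4, 6) - 1*10)*494 = ((4*(4*4 + I*√6))*(-⅑*4 + (⅑)*6) - 1*10)*494 = ((4*(16 + I*√6))*(-4/9 + ⅔) - 10)*494 = ((64 + 4*I*√6)*(2/9) - 10)*494 = ((128/9 + 8*I*√6/9) - 10)*494 = (38/9 + 8*I*√6/9)*494 = 18772/9 + 3952*I*√6/9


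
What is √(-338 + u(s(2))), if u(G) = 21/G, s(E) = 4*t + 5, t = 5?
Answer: I*√8429/5 ≈ 18.362*I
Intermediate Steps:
s(E) = 25 (s(E) = 4*5 + 5 = 20 + 5 = 25)
√(-338 + u(s(2))) = √(-338 + 21/25) = √(-8429/25) = I*√8429/5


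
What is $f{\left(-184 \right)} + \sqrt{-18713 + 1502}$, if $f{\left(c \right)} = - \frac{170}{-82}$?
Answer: $\frac{85}{41} + i \sqrt{17211} \approx 2.0732 + 131.19 i$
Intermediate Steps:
$f{\left(c \right)} = \frac{85}{41}$ ($f{\left(c \right)} = \left(-170\right) \left(- \frac{1}{82}\right) = \frac{85}{41}$)
$f{\left(-184 \right)} + \sqrt{-18713 + 1502} = \frac{85}{41} + \sqrt{-18713 + 1502} = \frac{85}{41} + \sqrt{-17211} = \frac{85}{41} + i \sqrt{17211}$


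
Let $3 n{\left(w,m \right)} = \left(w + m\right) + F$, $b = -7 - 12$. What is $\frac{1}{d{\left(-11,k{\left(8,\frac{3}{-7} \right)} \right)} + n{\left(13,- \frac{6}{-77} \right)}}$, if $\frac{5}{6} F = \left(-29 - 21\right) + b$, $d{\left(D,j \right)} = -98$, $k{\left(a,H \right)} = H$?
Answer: $- \frac{1155}{140033} \approx -0.0082481$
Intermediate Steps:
$b = -19$ ($b = -7 - 12 = -19$)
$F = - \frac{414}{5}$ ($F = \frac{6 \left(\left(-29 - 21\right) - 19\right)}{5} = \frac{6 \left(-50 - 19\right)}{5} = \frac{6}{5} \left(-69\right) = - \frac{414}{5} \approx -82.8$)
$n{\left(w,m \right)} = - \frac{138}{5} + \frac{m}{3} + \frac{w}{3}$ ($n{\left(w,m \right)} = \frac{\left(w + m\right) - \frac{414}{5}}{3} = \frac{\left(m + w\right) - \frac{414}{5}}{3} = \frac{- \frac{414}{5} + m + w}{3} = - \frac{138}{5} + \frac{m}{3} + \frac{w}{3}$)
$\frac{1}{d{\left(-11,k{\left(8,\frac{3}{-7} \right)} \right)} + n{\left(13,- \frac{6}{-77} \right)}} = \frac{1}{-98 + \left(- \frac{138}{5} + \frac{\left(-6\right) \frac{1}{-77}}{3} + \frac{1}{3} \cdot 13\right)} = \frac{1}{-98 + \left(- \frac{138}{5} + \frac{\left(-6\right) \left(- \frac{1}{77}\right)}{3} + \frac{13}{3}\right)} = \frac{1}{-98 + \left(- \frac{138}{5} + \frac{1}{3} \cdot \frac{6}{77} + \frac{13}{3}\right)} = \frac{1}{-98 + \left(- \frac{138}{5} + \frac{2}{77} + \frac{13}{3}\right)} = \frac{1}{-98 - \frac{26843}{1155}} = \frac{1}{- \frac{140033}{1155}} = - \frac{1155}{140033}$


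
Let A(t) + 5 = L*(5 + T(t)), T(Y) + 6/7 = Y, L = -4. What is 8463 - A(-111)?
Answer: 56284/7 ≈ 8040.6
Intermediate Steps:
T(Y) = -6/7 + Y
A(t) = -151/7 - 4*t (A(t) = -5 - 4*(5 + (-6/7 + t)) = -5 - 4*(29/7 + t) = -5 + (-116/7 - 4*t) = -151/7 - 4*t)
8463 - A(-111) = 8463 - (-151/7 - 4*(-111)) = 8463 - (-151/7 + 444) = 8463 - 1*2957/7 = 8463 - 2957/7 = 56284/7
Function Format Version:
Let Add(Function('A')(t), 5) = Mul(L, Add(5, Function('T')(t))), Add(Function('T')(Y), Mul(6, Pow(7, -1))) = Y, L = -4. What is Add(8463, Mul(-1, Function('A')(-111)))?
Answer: Rational(56284, 7) ≈ 8040.6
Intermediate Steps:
Function('T')(Y) = Add(Rational(-6, 7), Y)
Function('A')(t) = Add(Rational(-151, 7), Mul(-4, t)) (Function('A')(t) = Add(-5, Mul(-4, Add(5, Add(Rational(-6, 7), t)))) = Add(-5, Mul(-4, Add(Rational(29, 7), t))) = Add(-5, Add(Rational(-116, 7), Mul(-4, t))) = Add(Rational(-151, 7), Mul(-4, t)))
Add(8463, Mul(-1, Function('A')(-111))) = Add(8463, Mul(-1, Add(Rational(-151, 7), Mul(-4, -111)))) = Add(8463, Mul(-1, Add(Rational(-151, 7), 444))) = Add(8463, Mul(-1, Rational(2957, 7))) = Add(8463, Rational(-2957, 7)) = Rational(56284, 7)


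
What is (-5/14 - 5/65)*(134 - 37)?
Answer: -7663/182 ≈ -42.104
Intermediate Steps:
(-5/14 - 5/65)*(134 - 37) = (-5*1/14 - 5*1/65)*97 = (-5/14 - 1/13)*97 = -79/182*97 = -7663/182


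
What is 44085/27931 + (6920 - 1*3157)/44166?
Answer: 120715439/72564738 ≈ 1.6636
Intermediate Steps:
44085/27931 + (6920 - 1*3157)/44166 = 44085*(1/27931) + (6920 - 3157)*(1/44166) = 44085/27931 + 3763*(1/44166) = 44085/27931 + 3763/44166 = 120715439/72564738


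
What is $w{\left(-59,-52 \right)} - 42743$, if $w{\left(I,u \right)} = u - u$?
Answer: $-42743$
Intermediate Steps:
$w{\left(I,u \right)} = 0$
$w{\left(-59,-52 \right)} - 42743 = 0 - 42743 = -42743$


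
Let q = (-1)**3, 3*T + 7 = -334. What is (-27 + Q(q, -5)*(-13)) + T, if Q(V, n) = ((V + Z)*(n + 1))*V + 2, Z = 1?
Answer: -500/3 ≈ -166.67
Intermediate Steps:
T = -341/3 (T = -7/3 + (1/3)*(-334) = -7/3 - 334/3 = -341/3 ≈ -113.67)
q = -1
Q(V, n) = 2 + V*(1 + V)*(1 + n) (Q(V, n) = ((V + 1)*(n + 1))*V + 2 = ((1 + V)*(1 + n))*V + 2 = V*(1 + V)*(1 + n) + 2 = 2 + V*(1 + V)*(1 + n))
(-27 + Q(q, -5)*(-13)) + T = (-27 + (2 - 1 + (-1)**2 - 1*(-5) - 5*(-1)**2)*(-13)) - 341/3 = (-27 + (2 - 1 + 1 + 5 - 5*1)*(-13)) - 341/3 = (-27 + (2 - 1 + 1 + 5 - 5)*(-13)) - 341/3 = (-27 + 2*(-13)) - 341/3 = (-27 - 26) - 341/3 = -53 - 341/3 = -500/3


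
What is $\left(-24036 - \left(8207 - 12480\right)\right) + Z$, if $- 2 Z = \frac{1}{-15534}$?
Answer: $- \frac{613996883}{31068} \approx -19763.0$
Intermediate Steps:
$Z = \frac{1}{31068}$ ($Z = - \frac{1}{2 \left(-15534\right)} = \left(- \frac{1}{2}\right) \left(- \frac{1}{15534}\right) = \frac{1}{31068} \approx 3.2187 \cdot 10^{-5}$)
$\left(-24036 - \left(8207 - 12480\right)\right) + Z = \left(-24036 - \left(8207 - 12480\right)\right) + \frac{1}{31068} = \left(-24036 - -4273\right) + \frac{1}{31068} = \left(-24036 + 4273\right) + \frac{1}{31068} = -19763 + \frac{1}{31068} = - \frac{613996883}{31068}$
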